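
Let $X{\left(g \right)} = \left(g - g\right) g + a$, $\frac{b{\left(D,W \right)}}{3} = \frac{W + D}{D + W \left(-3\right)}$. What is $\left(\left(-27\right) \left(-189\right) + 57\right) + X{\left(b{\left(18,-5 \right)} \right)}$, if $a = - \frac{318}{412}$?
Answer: $\frac{1062801}{206} \approx 5159.2$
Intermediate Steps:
$a = - \frac{159}{206}$ ($a = \left(-318\right) \frac{1}{412} = - \frac{159}{206} \approx -0.77184$)
$b{\left(D,W \right)} = \frac{3 \left(D + W\right)}{D - 3 W}$ ($b{\left(D,W \right)} = 3 \frac{W + D}{D + W \left(-3\right)} = 3 \frac{D + W}{D - 3 W} = \frac{3 \left(D + W\right)}{D - 3 W}$)
$X{\left(g \right)} = - \frac{159}{206}$ ($X{\left(g \right)} = \left(g - g\right) g - \frac{159}{206} = 0 g - \frac{159}{206} = 0 - \frac{159}{206} = - \frac{159}{206}$)
$\left(\left(-27\right) \left(-189\right) + 57\right) + X{\left(b{\left(18,-5 \right)} \right)} = \left(\left(-27\right) \left(-189\right) + 57\right) - \frac{159}{206} = \left(5103 + 57\right) - \frac{159}{206} = 5160 - \frac{159}{206} = \frac{1062801}{206}$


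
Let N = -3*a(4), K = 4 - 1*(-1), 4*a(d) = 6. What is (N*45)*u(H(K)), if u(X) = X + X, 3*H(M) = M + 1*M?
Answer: -1350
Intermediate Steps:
a(d) = 3/2 (a(d) = (¼)*6 = 3/2)
K = 5 (K = 4 + 1 = 5)
H(M) = 2*M/3 (H(M) = (M + 1*M)/3 = (M + M)/3 = (2*M)/3 = 2*M/3)
u(X) = 2*X
N = -9/2 (N = -3*3/2 = -9/2 ≈ -4.5000)
(N*45)*u(H(K)) = (-9/2*45)*(2*((⅔)*5)) = -405*10/3 = -405/2*20/3 = -1350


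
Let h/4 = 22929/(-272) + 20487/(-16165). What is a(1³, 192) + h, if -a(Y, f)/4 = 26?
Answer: -490538629/1099220 ≈ -446.26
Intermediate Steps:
a(Y, f) = -104 (a(Y, f) = -4*26 = -104)
h = -376219749/1099220 (h = 4*(22929/(-272) + 20487/(-16165)) = 4*(22929*(-1/272) + 20487*(-1/16165)) = 4*(-22929/272 - 20487/16165) = 4*(-376219749/4396880) = -376219749/1099220 ≈ -342.26)
a(1³, 192) + h = -104 - 376219749/1099220 = -490538629/1099220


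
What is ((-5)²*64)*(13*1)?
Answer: 20800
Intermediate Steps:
((-5)²*64)*(13*1) = (25*64)*13 = 1600*13 = 20800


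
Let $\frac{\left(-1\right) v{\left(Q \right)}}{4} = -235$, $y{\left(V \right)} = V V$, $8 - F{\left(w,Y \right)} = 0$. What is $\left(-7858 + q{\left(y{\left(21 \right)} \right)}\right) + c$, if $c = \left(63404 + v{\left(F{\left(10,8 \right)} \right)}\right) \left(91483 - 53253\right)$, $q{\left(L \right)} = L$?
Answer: $2459863703$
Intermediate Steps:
$F{\left(w,Y \right)} = 8$ ($F{\left(w,Y \right)} = 8 - 0 = 8 + 0 = 8$)
$y{\left(V \right)} = V^{2}$
$v{\left(Q \right)} = 940$ ($v{\left(Q \right)} = \left(-4\right) \left(-235\right) = 940$)
$c = 2459871120$ ($c = \left(63404 + 940\right) \left(91483 - 53253\right) = 64344 \cdot 38230 = 2459871120$)
$\left(-7858 + q{\left(y{\left(21 \right)} \right)}\right) + c = \left(-7858 + 21^{2}\right) + 2459871120 = \left(-7858 + 441\right) + 2459871120 = -7417 + 2459871120 = 2459863703$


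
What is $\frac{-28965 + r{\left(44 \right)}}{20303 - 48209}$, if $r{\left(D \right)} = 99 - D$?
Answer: $\frac{14455}{13953} \approx 1.036$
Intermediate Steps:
$\frac{-28965 + r{\left(44 \right)}}{20303 - 48209} = \frac{-28965 + \left(99 - 44\right)}{20303 - 48209} = \frac{-28965 + \left(99 - 44\right)}{-27906} = \left(-28965 + 55\right) \left(- \frac{1}{27906}\right) = \left(-28910\right) \left(- \frac{1}{27906}\right) = \frac{14455}{13953}$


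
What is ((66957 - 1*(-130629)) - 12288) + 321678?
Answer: 506976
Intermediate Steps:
((66957 - 1*(-130629)) - 12288) + 321678 = ((66957 + 130629) - 12288) + 321678 = (197586 - 12288) + 321678 = 185298 + 321678 = 506976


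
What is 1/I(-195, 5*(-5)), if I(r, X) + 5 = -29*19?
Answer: -1/556 ≈ -0.0017986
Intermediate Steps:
I(r, X) = -556 (I(r, X) = -5 - 29*19 = -5 - 551 = -556)
1/I(-195, 5*(-5)) = 1/(-556) = -1/556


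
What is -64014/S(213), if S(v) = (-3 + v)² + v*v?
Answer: -21338/29823 ≈ -0.71549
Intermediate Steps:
S(v) = v² + (-3 + v)² (S(v) = (-3 + v)² + v² = v² + (-3 + v)²)
-64014/S(213) = -64014/(213² + (-3 + 213)²) = -64014/(45369 + 210²) = -64014/(45369 + 44100) = -64014/89469 = -64014*1/89469 = -21338/29823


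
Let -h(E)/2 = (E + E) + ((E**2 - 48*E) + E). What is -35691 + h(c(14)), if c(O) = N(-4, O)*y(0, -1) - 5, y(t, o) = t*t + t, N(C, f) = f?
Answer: -36191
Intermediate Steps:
y(t, o) = t + t**2 (y(t, o) = t**2 + t = t + t**2)
c(O) = -5 (c(O) = O*(0*(1 + 0)) - 5 = O*(0*1) - 5 = O*0 - 5 = 0 - 5 = -5)
h(E) = -2*E**2 + 90*E (h(E) = -2*((E + E) + ((E**2 - 48*E) + E)) = -2*(2*E + (E**2 - 47*E)) = -2*(E**2 - 45*E) = -2*E**2 + 90*E)
-35691 + h(c(14)) = -35691 + 2*(-5)*(45 - 1*(-5)) = -35691 + 2*(-5)*(45 + 5) = -35691 + 2*(-5)*50 = -35691 - 500 = -36191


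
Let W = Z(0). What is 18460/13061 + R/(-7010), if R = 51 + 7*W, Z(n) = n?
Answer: 128738489/91557610 ≈ 1.4061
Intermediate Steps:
W = 0
R = 51 (R = 51 + 7*0 = 51 + 0 = 51)
18460/13061 + R/(-7010) = 18460/13061 + 51/(-7010) = 18460*(1/13061) + 51*(-1/7010) = 18460/13061 - 51/7010 = 128738489/91557610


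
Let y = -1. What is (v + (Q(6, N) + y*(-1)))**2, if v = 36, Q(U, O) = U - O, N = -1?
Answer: 1936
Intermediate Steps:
(v + (Q(6, N) + y*(-1)))**2 = (36 + ((6 - 1*(-1)) - 1*(-1)))**2 = (36 + ((6 + 1) + 1))**2 = (36 + (7 + 1))**2 = (36 + 8)**2 = 44**2 = 1936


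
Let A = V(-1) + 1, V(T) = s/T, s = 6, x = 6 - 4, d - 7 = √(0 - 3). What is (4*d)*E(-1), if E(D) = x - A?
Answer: 196 + 28*I*√3 ≈ 196.0 + 48.497*I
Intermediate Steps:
d = 7 + I*√3 (d = 7 + √(0 - 3) = 7 + √(-3) = 7 + I*√3 ≈ 7.0 + 1.732*I)
x = 2
V(T) = 6/T
A = -5 (A = 6/(-1) + 1 = 6*(-1) + 1 = -6 + 1 = -5)
E(D) = 7 (E(D) = 2 - 1*(-5) = 2 + 5 = 7)
(4*d)*E(-1) = (4*(7 + I*√3))*7 = (28 + 4*I*√3)*7 = 196 + 28*I*√3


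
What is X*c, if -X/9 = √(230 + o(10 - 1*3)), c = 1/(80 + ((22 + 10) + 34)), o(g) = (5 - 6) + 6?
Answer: -9*√235/146 ≈ -0.94498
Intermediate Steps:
o(g) = 5 (o(g) = -1 + 6 = 5)
c = 1/146 (c = 1/(80 + (32 + 34)) = 1/(80 + 66) = 1/146 ≈ 0.0068493)
X = -9*√235 (X = -9*√(230 + 5) = -9*√235 ≈ -137.97)
X*c = -9*√235*(1/146) = -9*√235/146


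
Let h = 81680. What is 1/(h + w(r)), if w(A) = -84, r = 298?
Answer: 1/81596 ≈ 1.2256e-5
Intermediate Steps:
1/(h + w(r)) = 1/(81680 - 84) = 1/81596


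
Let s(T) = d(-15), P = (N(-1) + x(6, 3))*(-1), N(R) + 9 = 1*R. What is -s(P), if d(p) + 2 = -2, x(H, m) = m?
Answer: 4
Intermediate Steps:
N(R) = -9 + R (N(R) = -9 + 1*R = -9 + R)
d(p) = -4 (d(p) = -2 - 2 = -4)
P = 7 (P = ((-9 - 1) + 3)*(-1) = (-10 + 3)*(-1) = -7*(-1) = 7)
s(T) = -4
-s(P) = -1*(-4) = 4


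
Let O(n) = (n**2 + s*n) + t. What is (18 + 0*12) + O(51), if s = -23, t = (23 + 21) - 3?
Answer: 1487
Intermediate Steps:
t = 41 (t = 44 - 3 = 41)
O(n) = 41 + n**2 - 23*n (O(n) = (n**2 - 23*n) + 41 = 41 + n**2 - 23*n)
(18 + 0*12) + O(51) = (18 + 0*12) + (41 + 51**2 - 23*51) = (18 + 0) + (41 + 2601 - 1173) = 18 + 1469 = 1487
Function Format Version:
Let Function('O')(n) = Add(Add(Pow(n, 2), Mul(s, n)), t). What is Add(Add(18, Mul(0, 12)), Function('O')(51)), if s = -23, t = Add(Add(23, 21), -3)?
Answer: 1487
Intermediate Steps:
t = 41 (t = Add(44, -3) = 41)
Function('O')(n) = Add(41, Pow(n, 2), Mul(-23, n)) (Function('O')(n) = Add(Add(Pow(n, 2), Mul(-23, n)), 41) = Add(41, Pow(n, 2), Mul(-23, n)))
Add(Add(18, Mul(0, 12)), Function('O')(51)) = Add(Add(18, Mul(0, 12)), Add(41, Pow(51, 2), Mul(-23, 51))) = Add(Add(18, 0), Add(41, 2601, -1173)) = Add(18, 1469) = 1487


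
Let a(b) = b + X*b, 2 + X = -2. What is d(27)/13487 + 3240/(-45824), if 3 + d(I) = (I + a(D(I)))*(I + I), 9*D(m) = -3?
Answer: 3181317/77253536 ≈ 0.041180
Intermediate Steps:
X = -4 (X = -2 - 2 = -4)
D(m) = -⅓ (D(m) = (⅑)*(-3) = -⅓)
a(b) = -3*b (a(b) = b - 4*b = -3*b)
d(I) = -3 + 2*I*(1 + I) (d(I) = -3 + (I - 3*(-⅓))*(I + I) = -3 + (I + 1)*(2*I) = -3 + (1 + I)*(2*I) = -3 + 2*I*(1 + I))
d(27)/13487 + 3240/(-45824) = (-3 + 2*27 + 2*27²)/13487 + 3240/(-45824) = (-3 + 54 + 2*729)*(1/13487) + 3240*(-1/45824) = (-3 + 54 + 1458)*(1/13487) - 405/5728 = 1509*(1/13487) - 405/5728 = 1509/13487 - 405/5728 = 3181317/77253536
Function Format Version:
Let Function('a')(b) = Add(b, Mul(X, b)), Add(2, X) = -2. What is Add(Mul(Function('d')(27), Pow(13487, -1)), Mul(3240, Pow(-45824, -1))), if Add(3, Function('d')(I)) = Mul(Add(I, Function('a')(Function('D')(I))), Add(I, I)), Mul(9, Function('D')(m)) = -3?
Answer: Rational(3181317, 77253536) ≈ 0.041180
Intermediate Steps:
X = -4 (X = Add(-2, -2) = -4)
Function('D')(m) = Rational(-1, 3) (Function('D')(m) = Mul(Rational(1, 9), -3) = Rational(-1, 3))
Function('a')(b) = Mul(-3, b) (Function('a')(b) = Add(b, Mul(-4, b)) = Mul(-3, b))
Function('d')(I) = Add(-3, Mul(2, I, Add(1, I))) (Function('d')(I) = Add(-3, Mul(Add(I, Mul(-3, Rational(-1, 3))), Add(I, I))) = Add(-3, Mul(Add(I, 1), Mul(2, I))) = Add(-3, Mul(Add(1, I), Mul(2, I))) = Add(-3, Mul(2, I, Add(1, I))))
Add(Mul(Function('d')(27), Pow(13487, -1)), Mul(3240, Pow(-45824, -1))) = Add(Mul(Add(-3, Mul(2, 27), Mul(2, Pow(27, 2))), Pow(13487, -1)), Mul(3240, Pow(-45824, -1))) = Add(Mul(Add(-3, 54, Mul(2, 729)), Rational(1, 13487)), Mul(3240, Rational(-1, 45824))) = Add(Mul(Add(-3, 54, 1458), Rational(1, 13487)), Rational(-405, 5728)) = Add(Mul(1509, Rational(1, 13487)), Rational(-405, 5728)) = Add(Rational(1509, 13487), Rational(-405, 5728)) = Rational(3181317, 77253536)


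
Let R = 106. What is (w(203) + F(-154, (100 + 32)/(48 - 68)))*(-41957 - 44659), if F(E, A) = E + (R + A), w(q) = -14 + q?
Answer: -58205952/5 ≈ -1.1641e+7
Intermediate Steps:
F(E, A) = 106 + A + E (F(E, A) = E + (106 + A) = 106 + A + E)
(w(203) + F(-154, (100 + 32)/(48 - 68)))*(-41957 - 44659) = ((-14 + 203) + (106 + (100 + 32)/(48 - 68) - 154))*(-41957 - 44659) = (189 + (106 + 132/(-20) - 154))*(-86616) = (189 + (106 + 132*(-1/20) - 154))*(-86616) = (189 + (106 - 33/5 - 154))*(-86616) = (189 - 273/5)*(-86616) = (672/5)*(-86616) = -58205952/5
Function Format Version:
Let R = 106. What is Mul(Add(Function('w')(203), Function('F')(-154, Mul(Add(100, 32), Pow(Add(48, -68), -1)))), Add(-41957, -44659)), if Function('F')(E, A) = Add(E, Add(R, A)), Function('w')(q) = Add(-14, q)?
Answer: Rational(-58205952, 5) ≈ -1.1641e+7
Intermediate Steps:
Function('F')(E, A) = Add(106, A, E) (Function('F')(E, A) = Add(E, Add(106, A)) = Add(106, A, E))
Mul(Add(Function('w')(203), Function('F')(-154, Mul(Add(100, 32), Pow(Add(48, -68), -1)))), Add(-41957, -44659)) = Mul(Add(Add(-14, 203), Add(106, Mul(Add(100, 32), Pow(Add(48, -68), -1)), -154)), Add(-41957, -44659)) = Mul(Add(189, Add(106, Mul(132, Pow(-20, -1)), -154)), -86616) = Mul(Add(189, Add(106, Mul(132, Rational(-1, 20)), -154)), -86616) = Mul(Add(189, Add(106, Rational(-33, 5), -154)), -86616) = Mul(Add(189, Rational(-273, 5)), -86616) = Mul(Rational(672, 5), -86616) = Rational(-58205952, 5)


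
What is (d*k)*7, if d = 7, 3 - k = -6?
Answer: 441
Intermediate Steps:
k = 9 (k = 3 - 1*(-6) = 3 + 6 = 9)
(d*k)*7 = (7*9)*7 = 63*7 = 441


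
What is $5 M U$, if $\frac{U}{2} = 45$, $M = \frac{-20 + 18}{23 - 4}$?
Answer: $- \frac{900}{19} \approx -47.368$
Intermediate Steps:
$M = - \frac{2}{19} \approx -0.10526$
$U = 90$ ($U = 2 \cdot 45 = 90$)
$5 M U = 5 \left(- \frac{2}{19}\right) 90 = \left(- \frac{10}{19}\right) 90 = - \frac{900}{19}$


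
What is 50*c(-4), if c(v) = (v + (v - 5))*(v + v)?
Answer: 5200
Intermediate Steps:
c(v) = 2*v*(-5 + 2*v) (c(v) = (v + (-5 + v))*(2*v) = (-5 + 2*v)*(2*v) = 2*v*(-5 + 2*v))
50*c(-4) = 50*(2*(-4)*(-5 + 2*(-4))) = 50*(2*(-4)*(-5 - 8)) = 50*(2*(-4)*(-13)) = 50*104 = 5200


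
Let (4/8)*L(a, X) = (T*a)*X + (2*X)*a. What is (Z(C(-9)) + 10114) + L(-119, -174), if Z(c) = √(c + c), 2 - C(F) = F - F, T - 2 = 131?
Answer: 5600736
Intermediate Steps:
T = 133 (T = 2 + 131 = 133)
L(a, X) = 270*X*a (L(a, X) = 2*((133*a)*X + (2*X)*a) = 2*(133*X*a + 2*X*a) = 2*(135*X*a) = 270*X*a)
C(F) = 2 (C(F) = 2 - (F - F) = 2 - 1*0 = 2 + 0 = 2)
Z(c) = √2*√c (Z(c) = √(2*c) = √2*√c)
(Z(C(-9)) + 10114) + L(-119, -174) = (√2*√2 + 10114) + 270*(-174)*(-119) = (2 + 10114) + 5590620 = 10116 + 5590620 = 5600736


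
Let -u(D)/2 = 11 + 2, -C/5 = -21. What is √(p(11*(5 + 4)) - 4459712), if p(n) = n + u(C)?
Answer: I*√4459639 ≈ 2111.8*I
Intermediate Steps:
C = 105 (C = -5*(-21) = 105)
u(D) = -26 (u(D) = -2*(11 + 2) = -2*13 = -26)
p(n) = -26 + n (p(n) = n - 26 = -26 + n)
√(p(11*(5 + 4)) - 4459712) = √((-26 + 11*(5 + 4)) - 4459712) = √((-26 + 11*9) - 4459712) = √((-26 + 99) - 4459712) = √(73 - 4459712) = √(-4459639) = I*√4459639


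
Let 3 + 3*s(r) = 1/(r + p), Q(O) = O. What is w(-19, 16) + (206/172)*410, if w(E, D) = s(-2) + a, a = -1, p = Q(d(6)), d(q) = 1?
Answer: 63044/129 ≈ 488.71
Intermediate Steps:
p = 1
s(r) = -1 + 1/(3*(1 + r)) (s(r) = -1 + 1/(3*(r + 1)) = -1 + 1/(3*(1 + r)))
w(E, D) = -7/3 (w(E, D) = (-2/3 - 1*(-2))/(1 - 2) - 1 = (-2/3 + 2)/(-1) - 1 = -1*4/3 - 1 = -4/3 - 1 = -7/3)
w(-19, 16) + (206/172)*410 = -7/3 + (206/172)*410 = -7/3 + (206*(1/172))*410 = -7/3 + (103/86)*410 = -7/3 + 21115/43 = 63044/129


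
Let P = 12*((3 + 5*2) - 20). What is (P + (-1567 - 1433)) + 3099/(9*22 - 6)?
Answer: -196343/64 ≈ -3067.9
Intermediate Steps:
P = -84 (P = 12*((3 + 10) - 20) = 12*(13 - 20) = 12*(-7) = -84)
(P + (-1567 - 1433)) + 3099/(9*22 - 6) = (-84 + (-1567 - 1433)) + 3099/(9*22 - 6) = (-84 - 3000) + 3099/(198 - 6) = -3084 + 3099/192 = -3084 + 3099*(1/192) = -3084 + 1033/64 = -196343/64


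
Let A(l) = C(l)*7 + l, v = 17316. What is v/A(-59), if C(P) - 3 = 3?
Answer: -17316/17 ≈ -1018.6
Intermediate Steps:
C(P) = 6 (C(P) = 3 + 3 = 6)
A(l) = 42 + l (A(l) = 6*7 + l = 42 + l)
v/A(-59) = 17316/(42 - 59) = 17316/(-17) = 17316*(-1/17) = -17316/17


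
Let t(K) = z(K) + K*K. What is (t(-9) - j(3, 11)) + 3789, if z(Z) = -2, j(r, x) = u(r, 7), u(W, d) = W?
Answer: 3865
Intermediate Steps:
j(r, x) = r
t(K) = -2 + K² (t(K) = -2 + K*K = -2 + K²)
(t(-9) - j(3, 11)) + 3789 = ((-2 + (-9)²) - 1*3) + 3789 = ((-2 + 81) - 3) + 3789 = (79 - 3) + 3789 = 76 + 3789 = 3865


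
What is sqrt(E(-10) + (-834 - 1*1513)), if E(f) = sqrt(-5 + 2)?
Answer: sqrt(-2347 + I*sqrt(3)) ≈ 0.0179 + 48.446*I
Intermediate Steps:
E(f) = I*sqrt(3) (E(f) = sqrt(-3) = I*sqrt(3))
sqrt(E(-10) + (-834 - 1*1513)) = sqrt(I*sqrt(3) + (-834 - 1*1513)) = sqrt(I*sqrt(3) + (-834 - 1513)) = sqrt(I*sqrt(3) - 2347) = sqrt(-2347 + I*sqrt(3))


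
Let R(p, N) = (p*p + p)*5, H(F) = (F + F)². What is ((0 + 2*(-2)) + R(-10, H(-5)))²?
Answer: 198916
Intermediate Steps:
H(F) = 4*F² (H(F) = (2*F)² = 4*F²)
R(p, N) = 5*p + 5*p² (R(p, N) = (p² + p)*5 = (p + p²)*5 = 5*p + 5*p²)
((0 + 2*(-2)) + R(-10, H(-5)))² = ((0 + 2*(-2)) + 5*(-10)*(1 - 10))² = ((0 - 4) + 5*(-10)*(-9))² = (-4 + 450)² = 446² = 198916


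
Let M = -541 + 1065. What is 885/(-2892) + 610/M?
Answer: 108365/126284 ≈ 0.85811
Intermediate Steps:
M = 524
885/(-2892) + 610/M = 885/(-2892) + 610/524 = 885*(-1/2892) + 610*(1/524) = -295/964 + 305/262 = 108365/126284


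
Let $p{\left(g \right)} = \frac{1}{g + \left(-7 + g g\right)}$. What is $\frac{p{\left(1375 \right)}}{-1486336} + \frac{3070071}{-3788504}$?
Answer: $- \frac{1079182649528998939}{1331724179821709824} \approx -0.81036$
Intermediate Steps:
$p{\left(g \right)} = \frac{1}{-7 + g + g^{2}}$ ($p{\left(g \right)} = \frac{1}{g + \left(-7 + g^{2}\right)} = \frac{1}{-7 + g + g^{2}}$)
$\frac{p{\left(1375 \right)}}{-1486336} + \frac{3070071}{-3788504} = \frac{1}{\left(-7 + 1375 + 1375^{2}\right) \left(-1486336\right)} + \frac{3070071}{-3788504} = \frac{1}{-7 + 1375 + 1890625} \left(- \frac{1}{1486336}\right) + 3070071 \left(- \frac{1}{3788504}\right) = \frac{1}{1891993} \left(- \frac{1}{1486336}\right) - \frac{3070071}{3788504} = - \frac{1}{2812137307648} - \frac{3070071}{3788504} = - \frac{1079182649528998939}{1331724179821709824}$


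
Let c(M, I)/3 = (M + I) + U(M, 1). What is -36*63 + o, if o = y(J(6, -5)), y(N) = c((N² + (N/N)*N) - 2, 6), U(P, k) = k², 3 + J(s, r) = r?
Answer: -2085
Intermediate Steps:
J(s, r) = -3 + r
c(M, I) = 3 + 3*I + 3*M (c(M, I) = 3*((M + I) + 1²) = 3*((I + M) + 1) = 3*(1 + I + M) = 3 + 3*I + 3*M)
y(N) = 15 + 3*N + 3*N² (y(N) = 3 + 3*6 + 3*((N² + (N/N)*N) - 2) = 3 + 18 + 3*((N² + 1*N) - 2) = 3 + 18 + 3*((N² + N) - 2) = 3 + 18 + 3*((N + N²) - 2) = 3 + 18 + 3*(-2 + N + N²) = 3 + 18 + (-6 + 3*N + 3*N²) = 15 + 3*N + 3*N²)
o = 183 (o = 15 + 3*(-3 - 5) + 3*(-3 - 5)² = 15 + 3*(-8) + 3*(-8)² = 15 - 24 + 3*64 = 15 - 24 + 192 = 183)
-36*63 + o = -36*63 + 183 = -2268 + 183 = -2085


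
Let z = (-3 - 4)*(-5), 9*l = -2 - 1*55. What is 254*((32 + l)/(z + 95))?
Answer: 9779/195 ≈ 50.149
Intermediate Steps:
l = -19/3 (l = (-2 - 1*55)/9 = (-2 - 55)/9 = (1/9)*(-57) = -19/3 ≈ -6.3333)
z = 35 (z = -7*(-5) = 35)
254*((32 + l)/(z + 95)) = 254*((32 - 19/3)/(35 + 95)) = 254*((77/3)/130) = 254*((77/3)*(1/130)) = 254*(77/390) = 9779/195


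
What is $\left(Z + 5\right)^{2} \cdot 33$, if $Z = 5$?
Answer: $3300$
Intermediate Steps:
$\left(Z + 5\right)^{2} \cdot 33 = \left(5 + 5\right)^{2} \cdot 33 = 10^{2} \cdot 33 = 100 \cdot 33 = 3300$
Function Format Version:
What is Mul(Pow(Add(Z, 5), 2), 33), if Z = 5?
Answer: 3300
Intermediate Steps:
Mul(Pow(Add(Z, 5), 2), 33) = Mul(Pow(Add(5, 5), 2), 33) = Mul(Pow(10, 2), 33) = Mul(100, 33) = 3300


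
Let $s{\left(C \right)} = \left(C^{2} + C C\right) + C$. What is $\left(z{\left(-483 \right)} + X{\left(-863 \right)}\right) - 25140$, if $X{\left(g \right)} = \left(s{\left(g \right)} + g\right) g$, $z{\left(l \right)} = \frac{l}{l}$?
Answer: $-1284006895$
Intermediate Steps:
$z{\left(l \right)} = 1$
$s{\left(C \right)} = C + 2 C^{2}$ ($s{\left(C \right)} = \left(C^{2} + C^{2}\right) + C = 2 C^{2} + C = C + 2 C^{2}$)
$X{\left(g \right)} = g \left(g + g \left(1 + 2 g\right)\right)$ ($X{\left(g \right)} = \left(g \left(1 + 2 g\right) + g\right) g = \left(g + g \left(1 + 2 g\right)\right) g = g \left(g + g \left(1 + 2 g\right)\right)$)
$\left(z{\left(-483 \right)} + X{\left(-863 \right)}\right) - 25140 = \left(1 + 2 \left(-863\right)^{2} \left(1 - 863\right)\right) - 25140 = \left(1 + 2 \cdot 744769 \left(-862\right)\right) - 25140 = \left(1 - 1283981756\right) - 25140 = -1283981755 - 25140 = -1284006895$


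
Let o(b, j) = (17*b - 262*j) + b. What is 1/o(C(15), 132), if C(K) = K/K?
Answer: -1/34566 ≈ -2.8930e-5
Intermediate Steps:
C(K) = 1
o(b, j) = -262*j + 18*b (o(b, j) = (-262*j + 17*b) + b = -262*j + 18*b)
1/o(C(15), 132) = 1/(-262*132 + 18*1) = 1/(-34584 + 18) = 1/(-34566) = -1/34566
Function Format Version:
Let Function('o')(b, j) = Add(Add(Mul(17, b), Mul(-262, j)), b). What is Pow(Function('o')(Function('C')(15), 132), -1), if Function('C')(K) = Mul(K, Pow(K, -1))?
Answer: Rational(-1, 34566) ≈ -2.8930e-5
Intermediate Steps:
Function('C')(K) = 1
Function('o')(b, j) = Add(Mul(-262, j), Mul(18, b)) (Function('o')(b, j) = Add(Add(Mul(-262, j), Mul(17, b)), b) = Add(Mul(-262, j), Mul(18, b)))
Pow(Function('o')(Function('C')(15), 132), -1) = Pow(Add(Mul(-262, 132), Mul(18, 1)), -1) = Pow(Add(-34584, 18), -1) = Pow(-34566, -1) = Rational(-1, 34566)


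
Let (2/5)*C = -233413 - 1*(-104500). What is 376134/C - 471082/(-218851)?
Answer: 46336121754/47021231605 ≈ 0.98543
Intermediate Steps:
C = -644565/2 (C = 5*(-233413 - 1*(-104500))/2 = 5*(-233413 + 104500)/2 = (5/2)*(-128913) = -644565/2 ≈ -3.2228e+5)
376134/C - 471082/(-218851) = 376134/(-644565/2) - 471082/(-218851) = 376134*(-2/644565) - 471082*(-1/218851) = -250756/214855 + 471082/218851 = 46336121754/47021231605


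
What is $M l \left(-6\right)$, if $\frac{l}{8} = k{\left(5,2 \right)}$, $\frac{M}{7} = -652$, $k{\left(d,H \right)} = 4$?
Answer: $876288$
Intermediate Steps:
$M = -4564$ ($M = 7 \left(-652\right) = -4564$)
$l = 32$ ($l = 8 \cdot 4 = 32$)
$M l \left(-6\right) = - 4564 \cdot 32 \left(-6\right) = \left(-4564\right) \left(-192\right) = 876288$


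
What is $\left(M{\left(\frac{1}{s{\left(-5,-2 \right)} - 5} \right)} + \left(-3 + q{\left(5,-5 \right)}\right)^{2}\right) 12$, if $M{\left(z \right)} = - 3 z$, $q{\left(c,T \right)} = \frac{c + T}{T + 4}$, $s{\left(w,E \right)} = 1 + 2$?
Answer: $126$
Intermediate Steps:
$s{\left(w,E \right)} = 3$
$q{\left(c,T \right)} = \frac{T + c}{4 + T}$
$\left(M{\left(\frac{1}{s{\left(-5,-2 \right)} - 5} \right)} + \left(-3 + q{\left(5,-5 \right)}\right)^{2}\right) 12 = \left(- \frac{3}{3 - 5} + \left(-3 + \frac{-5 + 5}{4 - 5}\right)^{2}\right) 12 = \left(- \frac{3}{-2} + \left(-3 + \frac{1}{-1} \cdot 0\right)^{2}\right) 12 = \left(\left(-3\right) \left(- \frac{1}{2}\right) + \left(-3 - 0\right)^{2}\right) 12 = \left(\frac{3}{2} + \left(-3 + 0\right)^{2}\right) 12 = \left(\frac{3}{2} + \left(-3\right)^{2}\right) 12 = \left(\frac{3}{2} + 9\right) 12 = \frac{21}{2} \cdot 12 = 126$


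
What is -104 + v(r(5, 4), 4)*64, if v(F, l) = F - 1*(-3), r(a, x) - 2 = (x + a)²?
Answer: 5400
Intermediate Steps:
r(a, x) = 2 + (a + x)² (r(a, x) = 2 + (x + a)² = 2 + (a + x)²)
v(F, l) = 3 + F (v(F, l) = F + 3 = 3 + F)
-104 + v(r(5, 4), 4)*64 = -104 + (3 + (2 + (5 + 4)²))*64 = -104 + (3 + (2 + 9²))*64 = -104 + (3 + (2 + 81))*64 = -104 + (3 + 83)*64 = -104 + 86*64 = -104 + 5504 = 5400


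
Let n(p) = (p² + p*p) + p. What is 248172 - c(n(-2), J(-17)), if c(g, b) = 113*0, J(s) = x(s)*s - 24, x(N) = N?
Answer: 248172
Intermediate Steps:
n(p) = p + 2*p² (n(p) = (p² + p²) + p = 2*p² + p = p + 2*p²)
J(s) = -24 + s² (J(s) = s*s - 24 = s² - 24 = -24 + s²)
c(g, b) = 0
248172 - c(n(-2), J(-17)) = 248172 - 1*0 = 248172 + 0 = 248172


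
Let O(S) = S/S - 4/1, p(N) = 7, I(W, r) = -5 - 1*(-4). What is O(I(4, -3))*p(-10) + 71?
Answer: 50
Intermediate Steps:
I(W, r) = -1 (I(W, r) = -5 + 4 = -1)
O(S) = -3 (O(S) = 1 - 4*1 = 1 - 4 = -3)
O(I(4, -3))*p(-10) + 71 = -3*7 + 71 = -21 + 71 = 50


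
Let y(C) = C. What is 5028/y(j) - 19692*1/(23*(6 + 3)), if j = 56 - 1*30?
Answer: 29378/299 ≈ 98.254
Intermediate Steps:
j = 26 (j = 56 - 30 = 26)
5028/y(j) - 19692*1/(23*(6 + 3)) = 5028/26 - 19692*1/(23*(6 + 3)) = 5028*(1/26) - 19692/(9*23) = 2514/13 - 19692/207 = 2514/13 - 19692*1/207 = 2514/13 - 2188/23 = 29378/299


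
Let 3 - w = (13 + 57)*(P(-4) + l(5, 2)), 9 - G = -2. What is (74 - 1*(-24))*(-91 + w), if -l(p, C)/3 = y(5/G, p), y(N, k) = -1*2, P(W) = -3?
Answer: -29204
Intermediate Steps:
G = 11 (G = 9 - 1*(-2) = 9 + 2 = 11)
y(N, k) = -2
l(p, C) = 6 (l(p, C) = -3*(-2) = 6)
w = -207 (w = 3 - (13 + 57)*(-3 + 6) = 3 - 70*3 = 3 - 1*210 = 3 - 210 = -207)
(74 - 1*(-24))*(-91 + w) = (74 - 1*(-24))*(-91 - 207) = (74 + 24)*(-298) = 98*(-298) = -29204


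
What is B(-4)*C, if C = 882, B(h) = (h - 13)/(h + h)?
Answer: 7497/4 ≈ 1874.3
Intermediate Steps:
B(h) = (-13 + h)/(2*h) (B(h) = (-13 + h)/((2*h)) = (-13 + h)*(1/(2*h)) = (-13 + h)/(2*h))
B(-4)*C = ((1/2)*(-13 - 4)/(-4))*882 = ((1/2)*(-1/4)*(-17))*882 = (17/8)*882 = 7497/4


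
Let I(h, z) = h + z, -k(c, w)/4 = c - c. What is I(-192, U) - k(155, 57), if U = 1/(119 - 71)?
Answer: -9215/48 ≈ -191.98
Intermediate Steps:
k(c, w) = 0 (k(c, w) = -4*(c - c) = -4*0 = 0)
U = 1/48 ≈ 0.020833
I(-192, U) - k(155, 57) = (-192 + 1/48) - 1*0 = -9215/48 + 0 = -9215/48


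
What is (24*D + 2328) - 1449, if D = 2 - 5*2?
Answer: 687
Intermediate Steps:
D = -8 (D = 2 - 10 = -8)
(24*D + 2328) - 1449 = (24*(-8) + 2328) - 1449 = (-192 + 2328) - 1449 = 2136 - 1449 = 687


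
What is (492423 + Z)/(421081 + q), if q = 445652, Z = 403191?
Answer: 298538/288911 ≈ 1.0333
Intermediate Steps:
(492423 + Z)/(421081 + q) = (492423 + 403191)/(421081 + 445652) = 895614/866733 = 895614*(1/866733) = 298538/288911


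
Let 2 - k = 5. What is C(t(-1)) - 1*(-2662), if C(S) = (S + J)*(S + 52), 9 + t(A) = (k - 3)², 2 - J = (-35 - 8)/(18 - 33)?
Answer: 70898/15 ≈ 4726.5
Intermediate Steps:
k = -3 (k = 2 - 1*5 = 2 - 5 = -3)
J = -13/15 (J = 2 - (-35 - 8)/(18 - 33) = 2 - (-43)/(-15) = 2 - (-43)*(-1)/15 = 2 - 1*43/15 = 2 - 43/15 = -13/15 ≈ -0.86667)
t(A) = 27 (t(A) = -9 + (-3 - 3)² = -9 + (-6)² = -9 + 36 = 27)
C(S) = (52 + S)*(-13/15 + S) (C(S) = (S - 13/15)*(S + 52) = (-13/15 + S)*(52 + S) = (52 + S)*(-13/15 + S))
C(t(-1)) - 1*(-2662) = (-676/15 + 27² + (767/15)*27) - 1*(-2662) = (-676/15 + 729 + 6903/5) + 2662 = 30968/15 + 2662 = 70898/15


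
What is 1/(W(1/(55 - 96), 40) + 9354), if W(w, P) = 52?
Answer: 1/9406 ≈ 0.00010632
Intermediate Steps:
1/(W(1/(55 - 96), 40) + 9354) = 1/(52 + 9354) = 1/9406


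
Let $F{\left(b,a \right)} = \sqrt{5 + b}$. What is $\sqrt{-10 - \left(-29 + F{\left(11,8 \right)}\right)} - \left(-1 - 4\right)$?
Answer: $5 + \sqrt{15} \approx 8.873$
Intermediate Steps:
$\sqrt{-10 - \left(-29 + F{\left(11,8 \right)}\right)} - \left(-1 - 4\right) = \sqrt{-10 + \left(29 - \sqrt{5 + 11}\right)} - \left(-1 - 4\right) = \sqrt{-10 + \left(29 - \sqrt{16}\right)} - -5 = \sqrt{-10 + \left(29 - 4\right)} + 5 = \sqrt{-10 + 25} + 5 = \sqrt{15} + 5 = 5 + \sqrt{15}$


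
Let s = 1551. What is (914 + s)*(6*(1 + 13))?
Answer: 207060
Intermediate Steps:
(914 + s)*(6*(1 + 13)) = (914 + 1551)*(6*(1 + 13)) = 2465*(6*14) = 2465*84 = 207060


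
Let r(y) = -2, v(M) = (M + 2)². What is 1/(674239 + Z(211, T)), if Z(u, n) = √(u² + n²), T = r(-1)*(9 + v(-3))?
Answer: 674239/454598184200 - √44921/454598184200 ≈ 1.4827e-6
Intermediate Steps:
v(M) = (2 + M)²
T = -20 (T = -2*(9 + (2 - 3)²) = -2*(9 + (-1)²) = -2*(9 + 1) = -2*10 = -20)
Z(u, n) = √(n² + u²)
1/(674239 + Z(211, T)) = 1/(674239 + √((-20)² + 211²)) = 1/(674239 + √(400 + 44521)) = 1/(674239 + √44921)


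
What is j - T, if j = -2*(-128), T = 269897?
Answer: -269641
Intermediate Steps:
j = 256
j - T = 256 - 1*269897 = 256 - 269897 = -269641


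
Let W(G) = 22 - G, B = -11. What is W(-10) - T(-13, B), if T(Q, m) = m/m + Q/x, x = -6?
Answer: 173/6 ≈ 28.833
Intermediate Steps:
T(Q, m) = 1 - Q/6 (T(Q, m) = m/m + Q/(-6) = 1 + Q*(-1/6) = 1 - Q/6)
W(-10) - T(-13, B) = (22 - 1*(-10)) - (1 - 1/6*(-13)) = (22 + 10) - (1 + 13/6) = 32 - 1*19/6 = 32 - 19/6 = 173/6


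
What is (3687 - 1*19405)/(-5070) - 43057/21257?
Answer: 57909268/53886495 ≈ 1.0747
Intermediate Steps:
(3687 - 1*19405)/(-5070) - 43057/21257 = (3687 - 19405)*(-1/5070) - 43057*1/21257 = -15718*(-1/5070) - 43057/21257 = 7859/2535 - 43057/21257 = 57909268/53886495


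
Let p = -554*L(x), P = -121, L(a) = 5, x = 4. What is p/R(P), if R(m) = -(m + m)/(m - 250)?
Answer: 513835/121 ≈ 4246.6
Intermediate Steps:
R(m) = -2*m/(-250 + m)
p = -2770 (p = -554*5 = -2770)
p/R(P) = -2770/((-2*(-121)/(-250 - 121))) = -2770/((-2*(-121)/(-371))) = -2770/((-2*(-121)*(-1/371))) = -2770/(-242/371) = -2770*(-371/242) = 513835/121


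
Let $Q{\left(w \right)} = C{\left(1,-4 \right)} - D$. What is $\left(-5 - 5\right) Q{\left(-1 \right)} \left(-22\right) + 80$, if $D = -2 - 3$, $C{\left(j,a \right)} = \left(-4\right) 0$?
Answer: $1180$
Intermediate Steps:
$C{\left(j,a \right)} = 0$
$D = -5$
$Q{\left(w \right)} = 5$ ($Q{\left(w \right)} = 0 - -5 = 0 + 5 = 5$)
$\left(-5 - 5\right) Q{\left(-1 \right)} \left(-22\right) + 80 = \left(-5 - 5\right) 5 \left(-22\right) + 80 = \left(-10\right) 5 \left(-22\right) + 80 = \left(-50\right) \left(-22\right) + 80 = 1100 + 80 = 1180$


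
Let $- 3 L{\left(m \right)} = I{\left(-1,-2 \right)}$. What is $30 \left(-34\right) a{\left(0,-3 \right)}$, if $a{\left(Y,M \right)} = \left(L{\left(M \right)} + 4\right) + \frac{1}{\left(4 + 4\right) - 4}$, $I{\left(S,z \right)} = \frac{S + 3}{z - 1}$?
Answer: $- \frac{13685}{3} \approx -4561.7$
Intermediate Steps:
$I{\left(S,z \right)} = \frac{3 + S}{-1 + z}$
$L{\left(m \right)} = \frac{2}{9}$ ($L{\left(m \right)} = - \frac{\frac{1}{-1 - 2} \left(3 - 1\right)}{3} = - \frac{\frac{1}{-3} \cdot 2}{3} = - \frac{\left(- \frac{1}{3}\right) 2}{3} = \left(- \frac{1}{3}\right) \left(- \frac{2}{3}\right) = \frac{2}{9}$)
$a{\left(Y,M \right)} = \frac{161}{36}$ ($a{\left(Y,M \right)} = \left(\frac{2}{9} + 4\right) + \frac{1}{\left(4 + 4\right) - 4} = \frac{38}{9} + \frac{1}{8 - 4} = \frac{38}{9} + \frac{1}{4} = \frac{161}{36}$)
$30 \left(-34\right) a{\left(0,-3 \right)} = 30 \left(-34\right) \frac{161}{36} = \left(-1020\right) \frac{161}{36} = - \frac{13685}{3}$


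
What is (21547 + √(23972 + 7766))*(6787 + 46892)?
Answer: 1156621413 + 53679*√31738 ≈ 1.1662e+9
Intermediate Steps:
(21547 + √(23972 + 7766))*(6787 + 46892) = (21547 + √31738)*53679 = 1156621413 + 53679*√31738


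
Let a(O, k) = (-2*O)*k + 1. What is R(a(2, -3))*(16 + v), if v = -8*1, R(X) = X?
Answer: 104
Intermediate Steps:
a(O, k) = 1 - 2*O*k (a(O, k) = -2*O*k + 1 = 1 - 2*O*k)
v = -8
R(a(2, -3))*(16 + v) = (1 - 2*2*(-3))*(16 - 8) = (1 + 12)*8 = 13*8 = 104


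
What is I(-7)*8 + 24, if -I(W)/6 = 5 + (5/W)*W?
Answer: -456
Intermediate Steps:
I(W) = -60 (I(W) = -6*(5 + (5/W)*W) = -6*(5 + 5) = -6*10 = -60)
I(-7)*8 + 24 = -60*8 + 24 = -480 + 24 = -456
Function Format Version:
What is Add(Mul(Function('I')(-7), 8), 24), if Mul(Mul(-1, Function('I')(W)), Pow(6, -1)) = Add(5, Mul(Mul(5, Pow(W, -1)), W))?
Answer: -456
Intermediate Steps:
Function('I')(W) = -60 (Function('I')(W) = Mul(-6, Add(5, Mul(Mul(5, Pow(W, -1)), W))) = Mul(-6, Add(5, 5)) = Mul(-6, 10) = -60)
Add(Mul(Function('I')(-7), 8), 24) = Add(Mul(-60, 8), 24) = Add(-480, 24) = -456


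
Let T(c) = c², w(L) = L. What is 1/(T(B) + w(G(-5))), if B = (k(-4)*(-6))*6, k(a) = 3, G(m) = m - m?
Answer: 1/11664 ≈ 8.5734e-5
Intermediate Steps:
G(m) = 0
B = -108 (B = (3*(-6))*6 = -18*6 = -108)
1/(T(B) + w(G(-5))) = 1/((-108)² + 0) = 1/(11664 + 0) = 1/11664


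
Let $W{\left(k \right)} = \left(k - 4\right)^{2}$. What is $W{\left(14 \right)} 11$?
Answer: $1100$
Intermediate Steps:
$W{\left(k \right)} = \left(-4 + k\right)^{2}$
$W{\left(14 \right)} 11 = \left(-4 + 14\right)^{2} \cdot 11 = 10^{2} \cdot 11 = 100 \cdot 11 = 1100$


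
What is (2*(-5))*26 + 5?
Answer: -255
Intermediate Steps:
(2*(-5))*26 + 5 = -10*26 + 5 = -260 + 5 = -255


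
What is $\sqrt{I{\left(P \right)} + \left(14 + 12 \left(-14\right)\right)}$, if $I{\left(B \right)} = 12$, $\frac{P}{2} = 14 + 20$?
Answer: $i \sqrt{142} \approx 11.916 i$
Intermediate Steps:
$P = 68$ ($P = 2 \left(14 + 20\right) = 2 \cdot 34 = 68$)
$\sqrt{I{\left(P \right)} + \left(14 + 12 \left(-14\right)\right)} = \sqrt{12 + \left(14 + 12 \left(-14\right)\right)} = \sqrt{12 + \left(14 - 168\right)} = \sqrt{12 - 154} = \sqrt{-142} = i \sqrt{142}$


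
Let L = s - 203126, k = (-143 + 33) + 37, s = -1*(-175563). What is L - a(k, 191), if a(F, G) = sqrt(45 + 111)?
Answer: -27563 - 2*sqrt(39) ≈ -27576.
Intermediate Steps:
s = 175563
k = -73 (k = -110 + 37 = -73)
a(F, G) = 2*sqrt(39) (a(F, G) = sqrt(156) = 2*sqrt(39))
L = -27563 (L = 175563 - 203126 = -27563)
L - a(k, 191) = -27563 - 2*sqrt(39)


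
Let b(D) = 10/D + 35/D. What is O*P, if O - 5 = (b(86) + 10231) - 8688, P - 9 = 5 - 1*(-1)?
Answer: 1997595/86 ≈ 23228.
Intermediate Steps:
b(D) = 45/D
P = 15 (P = 9 + (5 - 1*(-1)) = 9 + (5 + 1) = 9 + 6 = 15)
O = 133173/86 (O = 5 + ((45/86 + 10231) - 8688) = 5 + (879911/86 - 8688) = 5 + 132743/86 = 133173/86 ≈ 1548.5)
O*P = (133173/86)*15 = 1997595/86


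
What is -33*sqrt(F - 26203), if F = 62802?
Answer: -33*sqrt(36599) ≈ -6313.2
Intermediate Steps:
-33*sqrt(F - 26203) = -33*sqrt(62802 - 26203) = -33*sqrt(36599)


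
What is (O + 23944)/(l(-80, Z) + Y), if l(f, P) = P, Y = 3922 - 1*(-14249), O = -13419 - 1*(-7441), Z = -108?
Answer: 17966/18063 ≈ 0.99463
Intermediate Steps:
O = -5978 (O = -13419 + 7441 = -5978)
Y = 18171 (Y = 3922 + 14249 = 18171)
(O + 23944)/(l(-80, Z) + Y) = (-5978 + 23944)/(-108 + 18171) = 17966/18063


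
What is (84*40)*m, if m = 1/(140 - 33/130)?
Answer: 436800/18167 ≈ 24.044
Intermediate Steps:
m = 130/18167 (m = 1/(140 - 33*1/130) = 1/(140 - 33/130) = 1/(18167/130) = 130/18167 ≈ 0.0071558)
(84*40)*m = (84*40)*(130/18167) = 3360*(130/18167) = 436800/18167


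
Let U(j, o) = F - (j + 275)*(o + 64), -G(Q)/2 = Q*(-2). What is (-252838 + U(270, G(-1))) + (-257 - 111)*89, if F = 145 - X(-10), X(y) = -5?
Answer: -318140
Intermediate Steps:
G(Q) = 4*Q (G(Q) = -2*Q*(-2) = -(-4)*Q = 4*Q)
F = 150 (F = 145 - 1*(-5) = 145 + 5 = 150)
U(j, o) = 150 - (64 + o)*(275 + j) (U(j, o) = 150 - (j + 275)*(o + 64) = 150 - (275 + j)*(64 + o) = 150 - (64 + o)*(275 + j))
(-252838 + U(270, G(-1))) + (-257 - 111)*89 = (-252838 + (-17450 - 1100*(-1) - 64*270 - 1*270*4*(-1))) + (-257 - 111)*89 = (-252838 + (-17450 - 275*(-4) - 17280 - 1*270*(-4))) - 368*89 = (-252838 + (-17450 + 1100 - 17280 + 1080)) - 32752 = (-252838 - 32550) - 32752 = -285388 - 32752 = -318140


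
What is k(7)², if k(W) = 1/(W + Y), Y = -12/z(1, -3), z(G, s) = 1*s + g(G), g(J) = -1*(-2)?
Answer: 1/361 ≈ 0.0027701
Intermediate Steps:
g(J) = 2
z(G, s) = 2 + s (z(G, s) = 1*s + 2 = s + 2 = 2 + s)
Y = 12 (Y = -12/(2 - 3) = -12/(-1) = -12*(-1) = 12)
k(W) = 1/(12 + W) (k(W) = 1/(W + 12) = 1/(12 + W))
k(7)² = (1/(12 + 7))² = (1/19)² = 1/361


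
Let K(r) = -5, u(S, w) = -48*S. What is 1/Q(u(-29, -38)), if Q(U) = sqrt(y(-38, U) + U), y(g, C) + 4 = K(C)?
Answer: sqrt(1383)/1383 ≈ 0.026890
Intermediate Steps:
y(g, C) = -9 (y(g, C) = -4 - 5 = -9)
Q(U) = sqrt(-9 + U)
1/Q(u(-29, -38)) = 1/(sqrt(-9 - 48*(-29))) = 1/(sqrt(-9 + 1392)) = 1/(sqrt(1383)) = sqrt(1383)/1383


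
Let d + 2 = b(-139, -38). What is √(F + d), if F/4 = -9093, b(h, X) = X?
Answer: 2*I*√9103 ≈ 190.82*I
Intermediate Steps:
F = -36372 (F = 4*(-9093) = -36372)
d = -40 (d = -2 - 38 = -40)
√(F + d) = √(-36372 - 40) = √(-36412) = 2*I*√9103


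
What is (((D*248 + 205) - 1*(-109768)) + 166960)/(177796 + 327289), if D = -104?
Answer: 251141/505085 ≈ 0.49723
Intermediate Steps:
(((D*248 + 205) - 1*(-109768)) + 166960)/(177796 + 327289) = (((-104*248 + 205) - 1*(-109768)) + 166960)/(177796 + 327289) = (((-25792 + 205) + 109768) + 166960)/505085 = ((-25587 + 109768) + 166960)*(1/505085) = (84181 + 166960)*(1/505085) = 251141*(1/505085) = 251141/505085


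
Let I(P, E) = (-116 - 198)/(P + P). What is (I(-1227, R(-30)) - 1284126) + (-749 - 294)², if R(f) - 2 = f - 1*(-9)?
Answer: -240831722/1227 ≈ -1.9628e+5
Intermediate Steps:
R(f) = 11 + f (R(f) = 2 + (f - 1*(-9)) = 2 + (f + 9) = 2 + (9 + f) = 11 + f)
I(P, E) = -157/P (I(P, E) = -314*1/(2*P) = -157/P)
(I(-1227, R(-30)) - 1284126) + (-749 - 294)² = (-157/(-1227) - 1284126) + (-749 - 294)² = (-157*(-1/1227) - 1284126) + (-1043)² = (157/1227 - 1284126) + 1087849 = -1575622445/1227 + 1087849 = -240831722/1227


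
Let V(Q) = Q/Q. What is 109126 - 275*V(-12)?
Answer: 108851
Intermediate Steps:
V(Q) = 1
109126 - 275*V(-12) = 109126 - 275*1 = 109126 - 275 = 108851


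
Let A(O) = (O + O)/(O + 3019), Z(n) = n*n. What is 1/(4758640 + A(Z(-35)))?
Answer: 2122/10097835305 ≈ 2.1014e-7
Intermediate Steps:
Z(n) = n**2
A(O) = 2*O/(3019 + O) (A(O) = (2*O)/(3019 + O) = 2*O/(3019 + O))
1/(4758640 + A(Z(-35))) = 1/(4758640 + 2*(-35)**2/(3019 + (-35)**2)) = 1/(4758640 + 2*1225/(3019 + 1225)) = 1/(4758640 + 2*1225/4244) = 1/(4758640 + 2*1225*(1/4244)) = 1/(4758640 + 1225/2122) = 1/(10097835305/2122) = 2122/10097835305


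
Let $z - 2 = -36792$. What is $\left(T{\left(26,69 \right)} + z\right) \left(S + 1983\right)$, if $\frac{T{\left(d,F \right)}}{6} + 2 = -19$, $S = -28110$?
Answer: $964504332$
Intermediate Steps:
$T{\left(d,F \right)} = -126$ ($T{\left(d,F \right)} = -12 + 6 \left(-19\right) = -12 - 114 = -126$)
$z = -36790$ ($z = 2 - 36792 = -36790$)
$\left(T{\left(26,69 \right)} + z\right) \left(S + 1983\right) = \left(-126 - 36790\right) \left(-28110 + 1983\right) = \left(-36916\right) \left(-26127\right) = 964504332$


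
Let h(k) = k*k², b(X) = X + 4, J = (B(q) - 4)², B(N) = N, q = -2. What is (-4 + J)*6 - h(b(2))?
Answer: -24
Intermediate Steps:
J = 36 (J = (-2 - 4)² = (-6)² = 36)
b(X) = 4 + X
h(k) = k³
(-4 + J)*6 - h(b(2)) = (-4 + 36)*6 - (4 + 2)³ = 32*6 - 1*6³ = 192 - 1*216 = 192 - 216 = -24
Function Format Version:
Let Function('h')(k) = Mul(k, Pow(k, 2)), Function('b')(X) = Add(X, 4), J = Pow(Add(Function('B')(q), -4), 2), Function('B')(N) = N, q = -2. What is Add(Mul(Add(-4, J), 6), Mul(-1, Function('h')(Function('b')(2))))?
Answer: -24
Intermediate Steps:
J = 36 (J = Pow(Add(-2, -4), 2) = Pow(-6, 2) = 36)
Function('b')(X) = Add(4, X)
Function('h')(k) = Pow(k, 3)
Add(Mul(Add(-4, J), 6), Mul(-1, Function('h')(Function('b')(2)))) = Add(Mul(Add(-4, 36), 6), Mul(-1, Pow(Add(4, 2), 3))) = Add(Mul(32, 6), Mul(-1, Pow(6, 3))) = Add(192, Mul(-1, 216)) = Add(192, -216) = -24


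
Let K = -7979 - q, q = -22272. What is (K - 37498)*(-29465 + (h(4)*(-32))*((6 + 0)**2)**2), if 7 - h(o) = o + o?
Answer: -278622435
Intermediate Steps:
h(o) = 7 - 2*o (h(o) = 7 - (o + o) = 7 - 2*o)
K = 14293 (K = -7979 - 1*(-22272) = -7979 + 22272 = 14293)
(K - 37498)*(-29465 + (h(4)*(-32))*((6 + 0)**2)**2) = (14293 - 37498)*(-29465 + ((7 - 2*4)*(-32))*((6 + 0)**2)**2) = -23205*(-29465 + ((7 - 8)*(-32))*(6**2)**2) = -23205*(-29465 - 1*(-32)*36**2) = -23205*(-29465 + 32*1296) = -23205*(-29465 + 41472) = -23205*12007 = -278622435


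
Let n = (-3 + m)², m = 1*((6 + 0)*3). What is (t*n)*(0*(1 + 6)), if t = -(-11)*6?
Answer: 0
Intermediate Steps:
m = 18 (m = 1*(6*3) = 1*18 = 18)
n = 225 (n = (-3 + 18)² = 15² = 225)
t = 66 (t = -1*(-66) = 66)
(t*n)*(0*(1 + 6)) = (66*225)*(0*(1 + 6)) = 14850*(0*7) = 14850*0 = 0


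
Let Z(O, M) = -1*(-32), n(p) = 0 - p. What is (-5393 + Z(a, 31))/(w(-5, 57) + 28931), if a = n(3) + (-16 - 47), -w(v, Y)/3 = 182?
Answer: -5361/28385 ≈ -0.18887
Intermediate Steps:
w(v, Y) = -546 (w(v, Y) = -3*182 = -546)
n(p) = -p
a = -66 (a = -1*3 + (-16 - 47) = -3 - 63 = -66)
Z(O, M) = 32
(-5393 + Z(a, 31))/(w(-5, 57) + 28931) = (-5393 + 32)/(-546 + 28931) = -5361/28385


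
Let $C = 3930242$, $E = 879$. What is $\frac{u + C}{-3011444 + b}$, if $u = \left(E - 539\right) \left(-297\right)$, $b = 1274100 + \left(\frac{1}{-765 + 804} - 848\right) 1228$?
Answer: $- \frac{74670609}{54183802} \approx -1.3781$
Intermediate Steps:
$b = \frac{9078712}{39}$ ($b = 1274100 + \left(\frac{1}{39} - 848\right) 1228 = 1274100 - \frac{40611188}{39} = \frac{9078712}{39} \approx 2.3279 \cdot 10^{5}$)
$u = -100980$ ($u = \left(879 - 539\right) \left(-297\right) = 340 \left(-297\right) = -100980$)
$\frac{u + C}{-3011444 + b} = \frac{-100980 + 3930242}{-3011444 + \frac{9078712}{39}} = \frac{3829262}{- \frac{108367604}{39}} = 3829262 \left(- \frac{39}{108367604}\right) = - \frac{74670609}{54183802}$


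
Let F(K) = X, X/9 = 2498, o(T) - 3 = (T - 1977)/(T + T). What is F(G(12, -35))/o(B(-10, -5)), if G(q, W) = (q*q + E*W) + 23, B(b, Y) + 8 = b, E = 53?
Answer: 269784/701 ≈ 384.86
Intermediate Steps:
B(b, Y) = -8 + b
o(T) = 3 + (-1977 + T)/(2*T) (o(T) = 3 + (T - 1977)/(T + T) = 3 + (-1977 + T)/((2*T)) = 3 + (-1977 + T)*(1/(2*T)) = 3 + (-1977 + T)/(2*T))
X = 22482 (X = 9*2498 = 22482)
G(q, W) = 23 + q² + 53*W (G(q, W) = (q*q + 53*W) + 23 = (q² + 53*W) + 23 = 23 + q² + 53*W)
F(K) = 22482
F(G(12, -35))/o(B(-10, -5)) = 22482/(((-1977 + 7*(-8 - 10))/(2*(-8 - 10)))) = 22482/(((½)*(-1977 + 7*(-18))/(-18))) = 22482/(((½)*(-1/18)*(-1977 - 126))) = 22482/(((½)*(-1/18)*(-2103))) = 22482/(701/12) = 22482*(12/701) = 269784/701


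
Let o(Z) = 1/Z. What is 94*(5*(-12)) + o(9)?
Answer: -50759/9 ≈ -5639.9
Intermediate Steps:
o(Z) = 1/Z
94*(5*(-12)) + o(9) = 94*(5*(-12)) + 1/9 = 94*(-60) + 1/9 = -5640 + 1/9 = -50759/9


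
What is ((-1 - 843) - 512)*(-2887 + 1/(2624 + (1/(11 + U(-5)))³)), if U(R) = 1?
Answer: 17750642637588/4534273 ≈ 3.9148e+6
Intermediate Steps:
((-1 - 843) - 512)*(-2887 + 1/(2624 + (1/(11 + U(-5)))³)) = ((-1 - 843) - 512)*(-2887 + 1/(2624 + (1/(11 + 1))³)) = (-844 - 512)*(-2887 + 1/(2624 + (1/12)³)) = -1356*(-2887 + 1/(2624 + (1/12)³)) = -1356*(-2887 + 1/(2624 + 1/1728)) = -1356*(-2887 + 1/(4534273/1728)) = -1356*(-2887 + 1728/4534273) = -1356*(-13090444423/4534273) = 17750642637588/4534273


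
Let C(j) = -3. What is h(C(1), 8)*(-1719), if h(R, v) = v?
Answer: -13752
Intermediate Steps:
h(C(1), 8)*(-1719) = 8*(-1719) = -13752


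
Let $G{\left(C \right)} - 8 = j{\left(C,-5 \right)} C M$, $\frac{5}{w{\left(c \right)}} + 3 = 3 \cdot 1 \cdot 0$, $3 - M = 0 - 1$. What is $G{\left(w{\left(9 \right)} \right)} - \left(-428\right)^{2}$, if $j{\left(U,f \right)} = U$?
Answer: $- \frac{1648484}{9} \approx -1.8317 \cdot 10^{5}$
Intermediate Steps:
$M = 4$ ($M = 3 - \left(0 - 1\right) = 3 - -1 = 3 + 1 = 4$)
$w{\left(c \right)} = - \frac{5}{3}$ ($w{\left(c \right)} = \frac{5}{-3 + 3 \cdot 1 \cdot 0} = \frac{5}{-3 + 3 \cdot 0} = \frac{5}{-3 + 0} = \frac{5}{-3} = 5 \left(- \frac{1}{3}\right) = - \frac{5}{3}$)
$G{\left(C \right)} = 8 + 4 C^{2}$ ($G{\left(C \right)} = 8 + C C 4 = 8 + C^{2} \cdot 4 = 8 + 4 C^{2}$)
$G{\left(w{\left(9 \right)} \right)} - \left(-428\right)^{2} = \left(8 + 4 \left(- \frac{5}{3}\right)^{2}\right) - \left(-428\right)^{2} = \left(8 + 4 \cdot \frac{25}{9}\right) - 183184 = \left(8 + \frac{100}{9}\right) - 183184 = \frac{172}{9} - 183184 = - \frac{1648484}{9}$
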